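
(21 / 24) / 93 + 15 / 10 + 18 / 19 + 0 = 34729 / 14136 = 2.46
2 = 2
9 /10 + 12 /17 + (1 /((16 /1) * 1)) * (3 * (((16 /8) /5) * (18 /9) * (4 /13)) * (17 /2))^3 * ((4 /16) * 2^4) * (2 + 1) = 1746885981 /9337250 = 187.09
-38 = -38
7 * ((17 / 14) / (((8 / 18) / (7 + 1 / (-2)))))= 1989 / 16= 124.31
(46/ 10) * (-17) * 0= 0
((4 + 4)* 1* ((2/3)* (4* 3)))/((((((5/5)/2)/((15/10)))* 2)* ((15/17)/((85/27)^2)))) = 786080/729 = 1078.30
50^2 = 2500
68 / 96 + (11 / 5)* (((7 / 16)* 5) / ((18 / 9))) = 299 / 96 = 3.11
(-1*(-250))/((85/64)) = 188.24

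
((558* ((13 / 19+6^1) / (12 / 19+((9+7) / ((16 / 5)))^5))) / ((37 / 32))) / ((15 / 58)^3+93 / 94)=6931839238656 / 6761394465409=1.03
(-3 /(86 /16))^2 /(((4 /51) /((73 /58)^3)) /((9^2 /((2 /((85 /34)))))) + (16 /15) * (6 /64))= 9256488347520 /2982941427539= 3.10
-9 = -9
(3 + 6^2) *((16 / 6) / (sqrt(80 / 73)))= 26 *sqrt(365) / 5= 99.35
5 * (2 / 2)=5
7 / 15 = 0.47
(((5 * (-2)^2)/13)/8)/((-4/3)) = -15/104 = -0.14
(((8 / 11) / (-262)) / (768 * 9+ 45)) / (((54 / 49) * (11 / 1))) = -98 / 2977435989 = -0.00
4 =4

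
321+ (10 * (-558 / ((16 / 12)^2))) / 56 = 264.95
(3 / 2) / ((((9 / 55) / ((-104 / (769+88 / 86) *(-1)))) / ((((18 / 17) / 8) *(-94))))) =-222310 / 14433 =-15.40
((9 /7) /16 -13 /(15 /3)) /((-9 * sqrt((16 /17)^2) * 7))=0.04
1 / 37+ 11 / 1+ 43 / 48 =11.92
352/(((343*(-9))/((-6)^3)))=8448/343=24.63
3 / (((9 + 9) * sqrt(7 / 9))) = sqrt(7) / 14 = 0.19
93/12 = 31/4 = 7.75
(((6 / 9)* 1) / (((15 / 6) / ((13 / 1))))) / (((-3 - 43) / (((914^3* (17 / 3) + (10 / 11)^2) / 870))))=-20418142538404 / 54477225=-374801.44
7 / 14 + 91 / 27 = 209 / 54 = 3.87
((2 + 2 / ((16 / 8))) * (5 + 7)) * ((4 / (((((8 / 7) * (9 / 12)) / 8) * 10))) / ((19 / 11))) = 7392 / 95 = 77.81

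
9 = 9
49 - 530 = -481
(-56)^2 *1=3136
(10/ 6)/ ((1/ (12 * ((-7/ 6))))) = -70/ 3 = -23.33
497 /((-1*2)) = -497 /2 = -248.50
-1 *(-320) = 320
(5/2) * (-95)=-475/2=-237.50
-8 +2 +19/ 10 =-41/ 10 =-4.10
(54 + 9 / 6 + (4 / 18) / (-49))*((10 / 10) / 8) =6.94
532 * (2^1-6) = -2128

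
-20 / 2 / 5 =-2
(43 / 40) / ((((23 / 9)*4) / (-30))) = -1161 / 368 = -3.15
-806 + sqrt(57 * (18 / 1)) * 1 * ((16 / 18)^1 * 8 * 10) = -806 + 640 * sqrt(114) / 3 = 1471.78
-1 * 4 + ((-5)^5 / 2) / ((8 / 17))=-53189 / 16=-3324.31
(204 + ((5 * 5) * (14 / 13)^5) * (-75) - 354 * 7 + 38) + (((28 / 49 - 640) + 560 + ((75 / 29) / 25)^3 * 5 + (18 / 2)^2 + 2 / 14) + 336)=-292489155402491 / 63388254839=-4614.25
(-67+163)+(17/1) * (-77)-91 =-1304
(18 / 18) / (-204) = -1 / 204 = -0.00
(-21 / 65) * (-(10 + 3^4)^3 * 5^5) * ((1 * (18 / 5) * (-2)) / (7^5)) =-2281500 / 7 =-325928.57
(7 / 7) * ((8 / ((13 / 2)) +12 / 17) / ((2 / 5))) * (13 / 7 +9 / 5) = 27392 / 1547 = 17.71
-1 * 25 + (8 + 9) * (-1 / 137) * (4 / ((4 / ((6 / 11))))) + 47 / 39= -23.86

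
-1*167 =-167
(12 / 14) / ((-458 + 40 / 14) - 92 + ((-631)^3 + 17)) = -3 / 879340424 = -0.00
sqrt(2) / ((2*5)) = sqrt(2) / 10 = 0.14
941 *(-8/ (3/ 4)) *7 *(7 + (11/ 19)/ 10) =-47110224/ 95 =-495897.09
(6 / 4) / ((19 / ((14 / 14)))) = 3 / 38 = 0.08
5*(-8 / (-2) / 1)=20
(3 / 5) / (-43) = -3 / 215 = -0.01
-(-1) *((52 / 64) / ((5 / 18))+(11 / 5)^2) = 1553 / 200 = 7.76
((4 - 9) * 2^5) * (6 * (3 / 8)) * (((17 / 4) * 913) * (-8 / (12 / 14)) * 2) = 26075280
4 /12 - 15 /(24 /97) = -1447 /24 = -60.29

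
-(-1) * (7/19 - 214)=-4059/19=-213.63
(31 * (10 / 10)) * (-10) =-310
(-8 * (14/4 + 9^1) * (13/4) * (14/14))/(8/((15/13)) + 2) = -4875/134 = -36.38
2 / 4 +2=5 / 2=2.50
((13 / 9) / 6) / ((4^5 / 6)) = 13 / 9216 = 0.00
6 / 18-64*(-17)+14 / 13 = 42487 / 39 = 1089.41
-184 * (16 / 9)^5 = -192937984 / 59049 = -3267.42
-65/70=-13/14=-0.93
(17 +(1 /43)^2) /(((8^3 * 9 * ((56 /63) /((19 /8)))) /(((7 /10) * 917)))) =1916861037 /302940160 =6.33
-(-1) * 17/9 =17/9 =1.89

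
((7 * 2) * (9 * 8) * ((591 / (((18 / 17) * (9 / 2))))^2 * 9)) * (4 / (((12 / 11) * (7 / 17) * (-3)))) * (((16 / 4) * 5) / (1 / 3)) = -671153531840 / 27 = -24857538216.30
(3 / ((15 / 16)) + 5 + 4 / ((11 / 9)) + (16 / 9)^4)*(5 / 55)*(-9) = -7744471 / 441045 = -17.56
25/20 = 5/4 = 1.25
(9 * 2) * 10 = 180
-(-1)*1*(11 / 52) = 11 / 52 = 0.21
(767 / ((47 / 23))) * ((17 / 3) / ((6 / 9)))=299897 / 94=3190.39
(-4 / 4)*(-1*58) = 58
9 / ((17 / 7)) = 63 / 17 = 3.71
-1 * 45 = -45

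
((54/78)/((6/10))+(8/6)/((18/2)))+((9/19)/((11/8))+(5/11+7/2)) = 821773/146718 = 5.60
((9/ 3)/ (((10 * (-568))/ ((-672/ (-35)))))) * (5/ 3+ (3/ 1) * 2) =-138/ 1775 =-0.08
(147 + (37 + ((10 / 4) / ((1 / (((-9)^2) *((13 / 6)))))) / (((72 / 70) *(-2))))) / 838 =-937 / 26816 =-0.03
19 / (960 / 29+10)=551 / 1250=0.44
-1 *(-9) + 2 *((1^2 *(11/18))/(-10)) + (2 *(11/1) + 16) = 46.88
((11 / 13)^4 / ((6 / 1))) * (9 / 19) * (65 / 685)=43923 / 11437582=0.00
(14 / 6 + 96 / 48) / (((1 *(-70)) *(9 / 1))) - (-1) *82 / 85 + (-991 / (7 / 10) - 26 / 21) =-1299883 / 918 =-1415.99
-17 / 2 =-8.50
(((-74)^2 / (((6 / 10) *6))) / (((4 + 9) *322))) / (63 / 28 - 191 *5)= -740 / 1940211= -0.00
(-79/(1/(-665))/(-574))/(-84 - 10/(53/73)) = 397765/424924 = 0.94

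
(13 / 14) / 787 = 13 / 11018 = 0.00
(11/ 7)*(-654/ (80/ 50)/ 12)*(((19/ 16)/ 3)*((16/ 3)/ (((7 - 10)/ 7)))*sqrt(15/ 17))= 113905*sqrt(255)/ 7344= 247.67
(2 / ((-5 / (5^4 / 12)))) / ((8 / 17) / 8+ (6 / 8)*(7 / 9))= -4250 / 131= -32.44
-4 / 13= -0.31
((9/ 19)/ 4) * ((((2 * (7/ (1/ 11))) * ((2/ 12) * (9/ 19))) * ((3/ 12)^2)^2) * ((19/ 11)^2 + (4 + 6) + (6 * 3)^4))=2400993063/ 4066304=590.46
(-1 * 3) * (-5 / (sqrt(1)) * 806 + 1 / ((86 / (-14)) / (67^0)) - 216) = 547755 / 43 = 12738.49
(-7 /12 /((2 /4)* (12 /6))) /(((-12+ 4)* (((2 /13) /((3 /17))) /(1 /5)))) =91 /5440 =0.02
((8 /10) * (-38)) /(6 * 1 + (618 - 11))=-152 /3065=-0.05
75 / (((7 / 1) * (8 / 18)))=675 / 28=24.11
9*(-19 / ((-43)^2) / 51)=-57 / 31433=-0.00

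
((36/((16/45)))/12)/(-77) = -135/1232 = -0.11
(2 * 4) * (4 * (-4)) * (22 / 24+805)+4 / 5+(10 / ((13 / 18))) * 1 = -20112824 / 195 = -103142.69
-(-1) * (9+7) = 16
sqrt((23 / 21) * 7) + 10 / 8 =5 / 4 + sqrt(69) / 3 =4.02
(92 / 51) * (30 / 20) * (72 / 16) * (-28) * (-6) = 34776 / 17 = 2045.65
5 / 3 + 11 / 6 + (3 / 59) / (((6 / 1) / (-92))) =321 / 118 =2.72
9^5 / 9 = 6561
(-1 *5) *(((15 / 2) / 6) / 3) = -25 / 12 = -2.08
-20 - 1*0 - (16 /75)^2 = -112756 /5625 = -20.05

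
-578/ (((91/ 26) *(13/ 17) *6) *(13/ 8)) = -78608/ 3549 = -22.15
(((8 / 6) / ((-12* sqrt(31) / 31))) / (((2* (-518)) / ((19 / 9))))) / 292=19* sqrt(31) / 24503472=0.00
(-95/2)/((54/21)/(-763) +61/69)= -35010255/649118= -53.94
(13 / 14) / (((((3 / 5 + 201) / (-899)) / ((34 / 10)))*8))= -198679 / 112896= -1.76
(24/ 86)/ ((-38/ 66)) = -396/ 817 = -0.48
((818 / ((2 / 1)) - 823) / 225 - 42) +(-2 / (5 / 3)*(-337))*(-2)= -21316 / 25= -852.64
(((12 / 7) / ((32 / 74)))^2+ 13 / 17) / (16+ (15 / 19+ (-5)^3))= -4173331 / 27402368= -0.15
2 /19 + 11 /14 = 0.89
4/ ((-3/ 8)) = -32/ 3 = -10.67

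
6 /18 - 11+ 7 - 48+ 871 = 2458 /3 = 819.33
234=234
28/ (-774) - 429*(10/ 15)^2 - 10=-77672/ 387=-200.70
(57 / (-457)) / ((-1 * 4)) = 57 / 1828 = 0.03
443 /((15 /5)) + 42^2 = 5735 /3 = 1911.67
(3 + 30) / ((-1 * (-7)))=33 / 7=4.71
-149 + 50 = -99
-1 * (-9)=9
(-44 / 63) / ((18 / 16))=-352 / 567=-0.62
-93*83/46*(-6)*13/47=301041/1081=278.48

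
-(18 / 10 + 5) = -34 / 5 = -6.80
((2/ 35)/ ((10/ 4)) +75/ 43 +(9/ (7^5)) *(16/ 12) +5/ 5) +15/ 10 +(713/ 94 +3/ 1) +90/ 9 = 21104397484/ 849173675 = 24.85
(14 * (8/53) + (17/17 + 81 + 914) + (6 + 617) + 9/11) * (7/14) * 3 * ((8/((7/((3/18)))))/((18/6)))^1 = 1891172/12243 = 154.47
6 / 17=0.35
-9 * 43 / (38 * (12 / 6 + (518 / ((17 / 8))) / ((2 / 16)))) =-2193 / 420356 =-0.01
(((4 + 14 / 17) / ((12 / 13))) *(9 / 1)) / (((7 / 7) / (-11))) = -17589 / 34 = -517.32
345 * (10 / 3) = 1150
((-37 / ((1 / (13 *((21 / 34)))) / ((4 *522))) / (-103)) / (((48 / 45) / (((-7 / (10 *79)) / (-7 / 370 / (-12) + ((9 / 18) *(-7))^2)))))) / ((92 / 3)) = -13168623195 / 98895828628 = -0.13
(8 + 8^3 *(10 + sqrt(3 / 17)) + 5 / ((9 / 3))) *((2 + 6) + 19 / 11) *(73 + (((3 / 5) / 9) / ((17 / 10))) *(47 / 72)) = 1836291200 *sqrt(51) / 85833 + 20070088975 / 5508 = 3796589.06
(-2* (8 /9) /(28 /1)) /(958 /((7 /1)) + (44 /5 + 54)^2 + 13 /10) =-200 /12858291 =-0.00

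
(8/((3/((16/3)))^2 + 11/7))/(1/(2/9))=28672/30447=0.94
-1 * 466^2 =-217156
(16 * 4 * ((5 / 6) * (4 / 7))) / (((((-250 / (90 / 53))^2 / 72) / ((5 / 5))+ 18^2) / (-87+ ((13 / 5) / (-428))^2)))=-6196306082112 / 1460683512995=-4.24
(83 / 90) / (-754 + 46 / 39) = -1079 / 880800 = -0.00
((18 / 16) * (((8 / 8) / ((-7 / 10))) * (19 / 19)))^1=-45 / 28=-1.61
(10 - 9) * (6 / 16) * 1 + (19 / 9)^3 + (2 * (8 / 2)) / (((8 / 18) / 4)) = 81.78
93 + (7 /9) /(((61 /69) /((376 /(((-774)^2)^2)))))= 763497982909285 /8209655730126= 93.00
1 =1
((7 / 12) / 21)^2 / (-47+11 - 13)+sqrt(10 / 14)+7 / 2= 4.35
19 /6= 3.17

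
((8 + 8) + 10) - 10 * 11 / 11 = 16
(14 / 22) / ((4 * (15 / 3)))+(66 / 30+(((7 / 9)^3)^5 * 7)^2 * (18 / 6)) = 7180993659377381184026688058117 / 3108684940182521591048258434740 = 2.31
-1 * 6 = -6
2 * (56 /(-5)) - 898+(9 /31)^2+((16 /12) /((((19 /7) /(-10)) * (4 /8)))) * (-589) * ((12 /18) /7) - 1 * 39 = -17652808 /43245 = -408.20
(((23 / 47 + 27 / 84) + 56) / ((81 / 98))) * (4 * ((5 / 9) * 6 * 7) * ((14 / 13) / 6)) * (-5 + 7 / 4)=-1582945 / 423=-3742.19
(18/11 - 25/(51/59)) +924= 503057/561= 896.71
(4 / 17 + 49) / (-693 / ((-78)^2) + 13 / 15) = 65.41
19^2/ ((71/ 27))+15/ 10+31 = 24109/ 142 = 169.78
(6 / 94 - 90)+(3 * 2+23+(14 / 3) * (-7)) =-13198 / 141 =-93.60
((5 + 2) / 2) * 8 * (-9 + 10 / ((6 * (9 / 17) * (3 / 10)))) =3388 / 81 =41.83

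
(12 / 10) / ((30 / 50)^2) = 10 / 3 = 3.33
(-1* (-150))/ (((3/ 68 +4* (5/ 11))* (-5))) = -22440/ 1393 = -16.11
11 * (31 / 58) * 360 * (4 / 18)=13640 / 29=470.34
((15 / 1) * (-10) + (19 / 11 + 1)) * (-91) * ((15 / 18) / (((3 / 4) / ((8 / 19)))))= 1310400 / 209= 6269.86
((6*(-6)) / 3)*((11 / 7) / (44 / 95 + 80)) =-1045 / 4459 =-0.23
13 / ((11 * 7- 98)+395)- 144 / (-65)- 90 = -2133199 / 24310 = -87.75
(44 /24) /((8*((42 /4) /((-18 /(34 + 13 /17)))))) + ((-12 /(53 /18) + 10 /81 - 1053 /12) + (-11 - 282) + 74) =-3678874861 /11840094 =-310.71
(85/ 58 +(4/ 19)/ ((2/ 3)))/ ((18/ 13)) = 25519/ 19836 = 1.29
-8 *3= -24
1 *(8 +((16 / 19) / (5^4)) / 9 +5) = 1389391 / 106875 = 13.00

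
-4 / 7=-0.57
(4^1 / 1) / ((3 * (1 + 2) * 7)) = 4 / 63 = 0.06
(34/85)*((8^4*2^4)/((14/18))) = 1179648/35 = 33704.23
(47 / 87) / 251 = 47 / 21837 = 0.00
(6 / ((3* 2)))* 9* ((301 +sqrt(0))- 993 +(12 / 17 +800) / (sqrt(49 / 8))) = -6228 +245016* sqrt(2) / 119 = -3316.19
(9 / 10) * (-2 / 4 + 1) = 9 / 20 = 0.45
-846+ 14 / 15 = -12676 / 15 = -845.07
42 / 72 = 7 / 12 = 0.58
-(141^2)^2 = -395254161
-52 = -52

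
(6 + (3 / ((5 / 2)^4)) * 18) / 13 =4614 / 8125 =0.57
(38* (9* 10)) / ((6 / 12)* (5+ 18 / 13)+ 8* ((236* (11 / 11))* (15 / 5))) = 0.60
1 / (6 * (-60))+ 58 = 20879 / 360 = 58.00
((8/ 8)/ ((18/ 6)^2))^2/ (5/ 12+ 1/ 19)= 76/ 2889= 0.03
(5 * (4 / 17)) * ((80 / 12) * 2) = 800 / 51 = 15.69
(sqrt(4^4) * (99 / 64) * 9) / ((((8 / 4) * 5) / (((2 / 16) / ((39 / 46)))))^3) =401511 / 562432000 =0.00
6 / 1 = 6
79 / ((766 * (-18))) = -79 / 13788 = -0.01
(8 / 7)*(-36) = -288 / 7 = -41.14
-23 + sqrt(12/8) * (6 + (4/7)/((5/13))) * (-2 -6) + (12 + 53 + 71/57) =2465/57 -1048 * sqrt(6)/35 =-30.10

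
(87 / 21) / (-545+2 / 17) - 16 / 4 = -259857 / 64841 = -4.01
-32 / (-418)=16 / 209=0.08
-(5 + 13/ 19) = -108/ 19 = -5.68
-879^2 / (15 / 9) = -463584.60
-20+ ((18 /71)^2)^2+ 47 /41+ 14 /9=-162164023679 /9376910289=-17.29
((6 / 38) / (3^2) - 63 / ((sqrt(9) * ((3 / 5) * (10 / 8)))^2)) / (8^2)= -2125 / 10944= -0.19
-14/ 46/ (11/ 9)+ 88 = 87.75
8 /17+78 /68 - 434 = -14701 /34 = -432.38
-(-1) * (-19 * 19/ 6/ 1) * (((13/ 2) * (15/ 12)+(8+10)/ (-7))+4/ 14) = -39349/ 112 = -351.33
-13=-13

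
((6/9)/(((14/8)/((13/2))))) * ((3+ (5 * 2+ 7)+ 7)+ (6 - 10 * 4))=-52/3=-17.33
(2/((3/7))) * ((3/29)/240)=7/3480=0.00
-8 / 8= -1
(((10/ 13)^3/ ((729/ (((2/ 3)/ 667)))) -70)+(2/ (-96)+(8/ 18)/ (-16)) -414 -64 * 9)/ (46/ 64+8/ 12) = -108712737856358/ 142080690843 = -765.15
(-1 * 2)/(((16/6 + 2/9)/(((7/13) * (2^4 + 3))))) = -1197/169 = -7.08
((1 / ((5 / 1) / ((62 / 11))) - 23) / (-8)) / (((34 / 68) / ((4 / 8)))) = 1203 / 440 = 2.73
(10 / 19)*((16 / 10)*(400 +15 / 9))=19280 / 57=338.25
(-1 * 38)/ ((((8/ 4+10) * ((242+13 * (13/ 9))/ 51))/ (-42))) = 61047/ 2347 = 26.01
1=1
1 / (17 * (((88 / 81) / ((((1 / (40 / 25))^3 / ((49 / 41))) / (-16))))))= -415125 / 600506368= -0.00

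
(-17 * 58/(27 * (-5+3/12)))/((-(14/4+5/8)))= -31552/16929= -1.86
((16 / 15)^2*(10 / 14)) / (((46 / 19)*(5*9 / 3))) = 0.02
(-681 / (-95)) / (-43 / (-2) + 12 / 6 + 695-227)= 1362 / 93385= 0.01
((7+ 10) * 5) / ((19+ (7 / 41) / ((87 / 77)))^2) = 1081496565 / 4666529344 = 0.23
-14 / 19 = -0.74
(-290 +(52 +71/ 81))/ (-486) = 19207/ 39366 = 0.49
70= 70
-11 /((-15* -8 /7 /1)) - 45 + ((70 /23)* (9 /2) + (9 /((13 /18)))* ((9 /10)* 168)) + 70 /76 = 1853.16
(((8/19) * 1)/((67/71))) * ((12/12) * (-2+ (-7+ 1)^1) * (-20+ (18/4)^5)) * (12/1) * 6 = -597173616/1273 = -469107.32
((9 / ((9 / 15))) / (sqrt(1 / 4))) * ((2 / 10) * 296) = 1776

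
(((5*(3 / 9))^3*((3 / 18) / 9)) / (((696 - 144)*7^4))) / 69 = 125 / 133333061904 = 0.00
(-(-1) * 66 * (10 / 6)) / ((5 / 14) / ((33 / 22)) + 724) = 2310 / 15209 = 0.15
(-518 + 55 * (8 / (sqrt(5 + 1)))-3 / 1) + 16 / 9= -4673 / 9 + 220 * sqrt(6) / 3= -339.59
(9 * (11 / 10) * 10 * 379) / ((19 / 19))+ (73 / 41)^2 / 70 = 4415101399 / 117670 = 37521.05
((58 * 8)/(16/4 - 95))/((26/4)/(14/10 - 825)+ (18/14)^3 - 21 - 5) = 187253696/877069687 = 0.21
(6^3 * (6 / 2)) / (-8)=-81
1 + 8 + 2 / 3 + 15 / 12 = 131 / 12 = 10.92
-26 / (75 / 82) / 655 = -2132 / 49125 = -0.04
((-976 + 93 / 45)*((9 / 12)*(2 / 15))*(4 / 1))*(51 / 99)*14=-6953884 / 2475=-2809.65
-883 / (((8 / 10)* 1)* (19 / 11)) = -48565 / 76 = -639.01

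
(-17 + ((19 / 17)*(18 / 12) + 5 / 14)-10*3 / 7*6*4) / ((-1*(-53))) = -2003 / 901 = -2.22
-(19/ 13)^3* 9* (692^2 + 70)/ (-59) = 228085.10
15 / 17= 0.88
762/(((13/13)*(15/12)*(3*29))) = 1016/145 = 7.01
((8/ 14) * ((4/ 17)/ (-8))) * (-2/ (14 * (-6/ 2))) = -2/ 2499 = -0.00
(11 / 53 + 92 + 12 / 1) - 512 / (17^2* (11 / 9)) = 17313393 / 168487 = 102.76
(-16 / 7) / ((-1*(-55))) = -16 / 385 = -0.04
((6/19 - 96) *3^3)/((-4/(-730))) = -8958195/19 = -471483.95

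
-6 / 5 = -1.20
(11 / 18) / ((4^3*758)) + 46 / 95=40168981 / 82955520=0.48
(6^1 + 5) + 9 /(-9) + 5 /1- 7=8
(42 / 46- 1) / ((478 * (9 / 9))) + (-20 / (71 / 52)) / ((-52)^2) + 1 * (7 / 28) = 4960099 / 20294924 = 0.24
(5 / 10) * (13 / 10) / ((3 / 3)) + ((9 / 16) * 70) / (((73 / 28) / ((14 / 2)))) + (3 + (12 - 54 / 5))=110.57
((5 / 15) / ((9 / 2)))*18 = 4 / 3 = 1.33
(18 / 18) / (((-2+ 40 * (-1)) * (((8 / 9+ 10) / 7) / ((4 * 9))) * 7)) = -27 / 343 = -0.08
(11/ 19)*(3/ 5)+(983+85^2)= 779793/ 95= 8208.35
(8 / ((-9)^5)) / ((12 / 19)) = -38 / 177147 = -0.00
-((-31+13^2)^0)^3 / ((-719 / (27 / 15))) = 9 / 3595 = 0.00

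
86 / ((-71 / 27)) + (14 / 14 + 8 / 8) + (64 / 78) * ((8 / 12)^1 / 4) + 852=6823640 / 8307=821.43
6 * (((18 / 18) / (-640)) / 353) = -3 / 112960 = -0.00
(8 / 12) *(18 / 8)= 3 / 2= 1.50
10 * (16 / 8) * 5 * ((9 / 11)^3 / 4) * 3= 54675 / 1331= 41.08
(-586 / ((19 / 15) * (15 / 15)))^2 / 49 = 77264100 / 17689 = 4367.92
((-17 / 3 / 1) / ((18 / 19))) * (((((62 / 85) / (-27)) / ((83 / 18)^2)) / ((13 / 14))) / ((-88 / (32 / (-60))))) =32984 / 664960725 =0.00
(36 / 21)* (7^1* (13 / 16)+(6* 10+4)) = 3345 / 28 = 119.46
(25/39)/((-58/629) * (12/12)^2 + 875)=15725/21462363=0.00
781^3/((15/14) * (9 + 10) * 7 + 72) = 86614462/39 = 2220883.64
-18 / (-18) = 1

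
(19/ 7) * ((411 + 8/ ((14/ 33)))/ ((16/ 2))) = 57171/ 392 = 145.84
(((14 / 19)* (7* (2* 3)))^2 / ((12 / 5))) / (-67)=-144060 / 24187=-5.96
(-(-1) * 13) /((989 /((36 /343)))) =468 /339227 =0.00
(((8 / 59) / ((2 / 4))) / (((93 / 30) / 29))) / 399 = 4640 / 729771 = 0.01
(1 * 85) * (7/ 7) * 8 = 680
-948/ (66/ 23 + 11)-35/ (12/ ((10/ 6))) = -840769/ 11484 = -73.21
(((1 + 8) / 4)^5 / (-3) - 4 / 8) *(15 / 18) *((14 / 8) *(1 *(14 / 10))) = -989555 / 24576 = -40.27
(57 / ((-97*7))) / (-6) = 19 / 1358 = 0.01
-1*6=-6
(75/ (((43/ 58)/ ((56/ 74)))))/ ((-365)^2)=4872/ 8478439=0.00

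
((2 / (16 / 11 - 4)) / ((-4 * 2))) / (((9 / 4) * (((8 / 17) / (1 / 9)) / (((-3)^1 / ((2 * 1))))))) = -187 / 12096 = -0.02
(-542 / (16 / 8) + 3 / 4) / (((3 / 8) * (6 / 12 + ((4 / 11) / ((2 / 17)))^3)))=-5755244 / 239817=-24.00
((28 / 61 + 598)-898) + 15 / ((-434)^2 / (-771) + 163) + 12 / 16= -4572725975 / 15294652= -298.98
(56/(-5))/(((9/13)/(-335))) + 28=49028/9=5447.56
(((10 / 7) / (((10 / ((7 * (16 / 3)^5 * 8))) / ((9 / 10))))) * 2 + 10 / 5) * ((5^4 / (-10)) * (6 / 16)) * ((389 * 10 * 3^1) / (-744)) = 203954596375 / 8928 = 22844376.83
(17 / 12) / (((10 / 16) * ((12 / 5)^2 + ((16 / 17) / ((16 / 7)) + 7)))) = 1445 / 8397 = 0.17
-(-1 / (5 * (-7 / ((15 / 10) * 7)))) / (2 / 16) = -12 / 5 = -2.40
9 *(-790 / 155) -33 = -78.87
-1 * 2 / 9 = -2 / 9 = -0.22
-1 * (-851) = 851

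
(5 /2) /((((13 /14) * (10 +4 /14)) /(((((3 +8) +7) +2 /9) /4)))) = 10045 /8424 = 1.19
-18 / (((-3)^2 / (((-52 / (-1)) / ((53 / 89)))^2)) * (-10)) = 21418384 / 14045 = 1524.98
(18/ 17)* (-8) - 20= -484/ 17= -28.47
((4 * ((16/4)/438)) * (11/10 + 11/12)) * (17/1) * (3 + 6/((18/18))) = 4114/365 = 11.27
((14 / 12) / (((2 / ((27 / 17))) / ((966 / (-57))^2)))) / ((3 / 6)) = 3266046 / 6137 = 532.19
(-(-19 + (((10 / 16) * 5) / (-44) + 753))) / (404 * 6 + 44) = -258343 / 868736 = -0.30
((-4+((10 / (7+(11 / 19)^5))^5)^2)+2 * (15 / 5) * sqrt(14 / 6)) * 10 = 20 * sqrt(21)+370582149074287979556353816326567664564476184686842628324108945691084645 / 1310683150103194098303115286019417044214197997832618458718185782771712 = 374.39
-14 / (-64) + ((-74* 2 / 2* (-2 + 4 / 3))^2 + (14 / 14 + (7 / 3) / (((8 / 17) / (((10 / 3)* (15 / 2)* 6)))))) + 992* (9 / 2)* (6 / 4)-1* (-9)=2846519 / 288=9883.75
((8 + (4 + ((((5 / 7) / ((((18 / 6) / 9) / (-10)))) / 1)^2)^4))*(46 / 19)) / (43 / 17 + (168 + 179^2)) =3341478.24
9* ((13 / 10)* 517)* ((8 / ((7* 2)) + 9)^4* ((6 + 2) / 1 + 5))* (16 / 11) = 11524345495416 / 12005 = 959962140.39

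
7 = 7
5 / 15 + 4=13 / 3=4.33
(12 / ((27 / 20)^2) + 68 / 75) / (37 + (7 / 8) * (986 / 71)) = 12924272 / 84800925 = 0.15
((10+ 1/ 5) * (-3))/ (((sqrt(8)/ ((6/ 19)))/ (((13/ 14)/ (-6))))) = 1989 * sqrt(2)/ 5320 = 0.53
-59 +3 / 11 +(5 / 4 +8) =-2177 / 44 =-49.48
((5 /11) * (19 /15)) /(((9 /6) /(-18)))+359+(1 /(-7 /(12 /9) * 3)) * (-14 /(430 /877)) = 7532843 /21285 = 353.90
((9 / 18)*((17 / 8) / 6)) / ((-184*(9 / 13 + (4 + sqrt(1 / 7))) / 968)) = -0.18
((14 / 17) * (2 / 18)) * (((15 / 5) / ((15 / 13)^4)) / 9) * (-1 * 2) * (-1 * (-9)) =-799708 / 2581875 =-0.31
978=978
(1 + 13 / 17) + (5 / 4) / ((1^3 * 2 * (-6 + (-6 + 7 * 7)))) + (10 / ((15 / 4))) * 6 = 89477 / 5032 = 17.78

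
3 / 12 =1 / 4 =0.25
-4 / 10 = -2 / 5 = -0.40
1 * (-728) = -728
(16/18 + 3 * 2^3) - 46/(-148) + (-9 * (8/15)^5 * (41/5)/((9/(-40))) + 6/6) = 2267604271/56193750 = 40.35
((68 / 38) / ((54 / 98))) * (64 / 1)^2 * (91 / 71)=620978176 / 36423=17049.07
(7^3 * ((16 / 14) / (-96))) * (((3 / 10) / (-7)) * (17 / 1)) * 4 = 119 / 10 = 11.90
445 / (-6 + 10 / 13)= -5785 / 68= -85.07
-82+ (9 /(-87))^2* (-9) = -69043 /841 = -82.10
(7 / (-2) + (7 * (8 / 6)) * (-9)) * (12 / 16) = -525 / 8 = -65.62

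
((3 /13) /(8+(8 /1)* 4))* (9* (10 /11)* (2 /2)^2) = 27 /572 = 0.05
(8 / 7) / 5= 8 / 35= 0.23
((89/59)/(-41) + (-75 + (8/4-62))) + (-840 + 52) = -2232826/2419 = -923.04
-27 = -27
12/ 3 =4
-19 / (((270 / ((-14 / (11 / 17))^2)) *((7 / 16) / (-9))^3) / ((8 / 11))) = 9716170752 / 46585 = 208568.65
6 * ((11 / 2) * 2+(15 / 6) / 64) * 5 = 21195 / 64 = 331.17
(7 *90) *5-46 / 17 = 53504 / 17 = 3147.29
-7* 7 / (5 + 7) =-49 / 12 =-4.08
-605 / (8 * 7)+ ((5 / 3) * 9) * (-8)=-7325 / 56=-130.80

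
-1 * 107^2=-11449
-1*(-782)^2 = -611524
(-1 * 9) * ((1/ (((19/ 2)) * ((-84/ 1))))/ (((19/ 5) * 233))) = 15/ 1177582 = 0.00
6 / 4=3 / 2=1.50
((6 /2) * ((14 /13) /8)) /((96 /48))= 21 /104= 0.20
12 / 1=12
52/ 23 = 2.26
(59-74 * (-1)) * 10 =1330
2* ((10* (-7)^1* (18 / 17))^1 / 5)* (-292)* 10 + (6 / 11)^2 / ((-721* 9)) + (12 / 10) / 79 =50714388649322 / 585823315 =86569.43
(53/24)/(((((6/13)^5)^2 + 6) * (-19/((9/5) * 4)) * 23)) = -137858491849/22735307506100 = -0.01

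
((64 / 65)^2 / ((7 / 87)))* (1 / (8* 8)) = 0.19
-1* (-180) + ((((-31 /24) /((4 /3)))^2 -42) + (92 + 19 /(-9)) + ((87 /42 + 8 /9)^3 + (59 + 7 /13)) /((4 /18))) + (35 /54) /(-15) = 226882564187 /369847296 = 613.45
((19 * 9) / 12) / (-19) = -0.75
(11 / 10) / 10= 11 / 100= 0.11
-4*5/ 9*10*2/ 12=-100/ 27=-3.70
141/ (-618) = -47/ 206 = -0.23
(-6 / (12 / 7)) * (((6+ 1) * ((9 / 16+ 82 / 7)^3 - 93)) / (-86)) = 2468951071 / 4931584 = 500.64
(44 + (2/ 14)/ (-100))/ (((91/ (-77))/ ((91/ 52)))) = -338789/ 5200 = -65.15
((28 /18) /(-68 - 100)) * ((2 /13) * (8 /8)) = -1 /702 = -0.00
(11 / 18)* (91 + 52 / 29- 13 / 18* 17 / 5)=2593591 / 46980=55.21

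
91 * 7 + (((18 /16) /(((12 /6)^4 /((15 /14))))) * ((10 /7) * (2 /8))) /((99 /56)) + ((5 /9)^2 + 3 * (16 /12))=255995963 /399168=641.32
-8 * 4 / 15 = -32 / 15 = -2.13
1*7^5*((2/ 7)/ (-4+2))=-2401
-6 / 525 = -2 / 175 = -0.01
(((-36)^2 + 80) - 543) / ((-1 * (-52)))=16.02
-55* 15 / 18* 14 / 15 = -385 / 9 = -42.78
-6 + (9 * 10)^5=5904899994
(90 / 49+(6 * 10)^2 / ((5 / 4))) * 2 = 282420 / 49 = 5763.67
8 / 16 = 1 / 2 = 0.50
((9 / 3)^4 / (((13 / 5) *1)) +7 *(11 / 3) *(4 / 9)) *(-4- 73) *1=-3277.22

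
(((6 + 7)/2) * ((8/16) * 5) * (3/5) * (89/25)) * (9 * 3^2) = 281151/100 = 2811.51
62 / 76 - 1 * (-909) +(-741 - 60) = 4135 / 38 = 108.82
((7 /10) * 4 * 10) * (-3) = -84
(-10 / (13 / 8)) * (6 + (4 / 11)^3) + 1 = -626697 / 17303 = -36.22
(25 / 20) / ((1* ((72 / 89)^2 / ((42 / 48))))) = 277235 / 165888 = 1.67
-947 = -947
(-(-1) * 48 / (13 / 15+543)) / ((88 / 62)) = 2790 / 44869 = 0.06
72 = 72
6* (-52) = -312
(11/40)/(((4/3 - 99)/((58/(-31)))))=957/181660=0.01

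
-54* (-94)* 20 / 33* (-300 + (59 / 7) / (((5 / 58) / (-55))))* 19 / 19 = -1344869280 / 77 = -17465834.81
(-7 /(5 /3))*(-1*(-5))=-21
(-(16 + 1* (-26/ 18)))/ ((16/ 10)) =-655/ 72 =-9.10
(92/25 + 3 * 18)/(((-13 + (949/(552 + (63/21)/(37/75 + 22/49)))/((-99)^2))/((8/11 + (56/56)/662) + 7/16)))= -1149539745301101/222142782924400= -5.17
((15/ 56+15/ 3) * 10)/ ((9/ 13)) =76.09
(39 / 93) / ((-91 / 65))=-65 / 217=-0.30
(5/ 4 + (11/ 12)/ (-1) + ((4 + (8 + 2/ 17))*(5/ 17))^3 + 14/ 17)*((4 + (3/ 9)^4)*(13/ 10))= 242.17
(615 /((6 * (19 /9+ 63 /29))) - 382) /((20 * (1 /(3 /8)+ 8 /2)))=-2401941 /894400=-2.69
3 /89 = 0.03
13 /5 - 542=-2697 /5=-539.40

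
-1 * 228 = -228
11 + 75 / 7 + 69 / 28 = 677 / 28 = 24.18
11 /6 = 1.83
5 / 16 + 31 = 501 / 16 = 31.31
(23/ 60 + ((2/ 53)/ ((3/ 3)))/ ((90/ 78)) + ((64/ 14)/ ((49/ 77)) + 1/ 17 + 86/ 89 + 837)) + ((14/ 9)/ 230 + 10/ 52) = 845.82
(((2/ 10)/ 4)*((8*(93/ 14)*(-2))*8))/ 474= -248/ 2765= -0.09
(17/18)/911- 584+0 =-584.00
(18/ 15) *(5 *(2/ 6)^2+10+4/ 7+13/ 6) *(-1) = -335/ 21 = -15.95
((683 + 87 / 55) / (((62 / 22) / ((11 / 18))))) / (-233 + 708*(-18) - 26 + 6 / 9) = -207086 / 18138255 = -0.01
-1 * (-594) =594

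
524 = 524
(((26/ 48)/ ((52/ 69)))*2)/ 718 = 23/ 11488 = 0.00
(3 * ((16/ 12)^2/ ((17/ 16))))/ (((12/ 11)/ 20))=14080/ 153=92.03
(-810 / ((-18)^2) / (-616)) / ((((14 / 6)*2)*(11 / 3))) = 45 / 189728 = 0.00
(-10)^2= 100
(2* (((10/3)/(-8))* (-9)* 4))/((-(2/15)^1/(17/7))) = -3825/7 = -546.43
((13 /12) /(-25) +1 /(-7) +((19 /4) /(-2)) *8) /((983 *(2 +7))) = -40291 /18578700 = -0.00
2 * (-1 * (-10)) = 20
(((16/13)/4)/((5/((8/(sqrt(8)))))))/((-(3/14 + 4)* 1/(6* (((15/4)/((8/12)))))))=-756* sqrt(2)/767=-1.39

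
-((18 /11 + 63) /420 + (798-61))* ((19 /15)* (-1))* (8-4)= 21569123 /5775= 3734.91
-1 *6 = -6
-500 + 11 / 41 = -20489 / 41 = -499.73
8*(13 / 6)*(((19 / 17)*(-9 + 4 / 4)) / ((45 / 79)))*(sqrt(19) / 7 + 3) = -624416 / 765 - 624416*sqrt(19) / 16065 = -985.65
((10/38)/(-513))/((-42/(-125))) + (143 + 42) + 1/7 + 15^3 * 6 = 8365615547/409374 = 20435.14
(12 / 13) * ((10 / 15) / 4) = 2 / 13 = 0.15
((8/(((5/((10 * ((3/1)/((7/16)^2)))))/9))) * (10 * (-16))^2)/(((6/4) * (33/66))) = 3774873600/49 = 77038236.73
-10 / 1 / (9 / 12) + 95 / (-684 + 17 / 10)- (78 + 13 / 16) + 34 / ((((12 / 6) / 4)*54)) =-268301849 / 2947536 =-91.03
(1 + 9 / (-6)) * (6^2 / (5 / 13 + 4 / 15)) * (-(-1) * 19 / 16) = -33345 / 1016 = -32.82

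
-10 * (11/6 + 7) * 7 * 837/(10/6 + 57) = -1552635/176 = -8821.79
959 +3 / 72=23017 / 24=959.04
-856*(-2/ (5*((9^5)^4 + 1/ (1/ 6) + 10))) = 0.00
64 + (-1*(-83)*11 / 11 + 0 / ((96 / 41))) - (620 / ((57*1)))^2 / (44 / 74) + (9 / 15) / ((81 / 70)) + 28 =-2515631 / 107217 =-23.46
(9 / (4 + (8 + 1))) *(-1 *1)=-9 / 13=-0.69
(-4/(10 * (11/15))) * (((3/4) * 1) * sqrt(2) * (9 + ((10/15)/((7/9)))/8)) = -2295 * sqrt(2)/616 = -5.27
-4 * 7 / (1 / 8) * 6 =-1344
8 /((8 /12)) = 12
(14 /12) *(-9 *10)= -105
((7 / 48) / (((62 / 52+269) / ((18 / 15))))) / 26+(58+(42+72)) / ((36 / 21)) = 84581021 / 843000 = 100.33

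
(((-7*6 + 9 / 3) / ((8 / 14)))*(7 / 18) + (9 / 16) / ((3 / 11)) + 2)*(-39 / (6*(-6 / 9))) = -14027 / 64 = -219.17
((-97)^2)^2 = 88529281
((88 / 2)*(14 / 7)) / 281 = 88 / 281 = 0.31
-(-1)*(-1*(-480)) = 480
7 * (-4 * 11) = -308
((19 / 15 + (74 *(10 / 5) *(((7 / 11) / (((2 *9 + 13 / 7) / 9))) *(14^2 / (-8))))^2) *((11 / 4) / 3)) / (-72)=-38355225504319 / 2754401760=-13925.07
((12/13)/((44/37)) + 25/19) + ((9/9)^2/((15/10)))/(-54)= 457687/220077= 2.08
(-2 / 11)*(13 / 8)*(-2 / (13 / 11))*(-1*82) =-41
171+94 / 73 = 172.29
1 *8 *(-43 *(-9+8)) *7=2408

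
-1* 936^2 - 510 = -876606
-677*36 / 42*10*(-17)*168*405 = 6712048800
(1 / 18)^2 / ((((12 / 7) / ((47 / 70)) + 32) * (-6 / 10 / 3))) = -235 / 526176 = -0.00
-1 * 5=-5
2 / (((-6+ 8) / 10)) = 10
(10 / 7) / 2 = 5 / 7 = 0.71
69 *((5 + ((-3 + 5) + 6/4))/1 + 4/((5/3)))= 7521/10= 752.10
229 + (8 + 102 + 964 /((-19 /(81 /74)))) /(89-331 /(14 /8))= 112583871 /492803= 228.46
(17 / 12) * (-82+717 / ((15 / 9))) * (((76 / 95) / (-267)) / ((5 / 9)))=-29597 / 11125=-2.66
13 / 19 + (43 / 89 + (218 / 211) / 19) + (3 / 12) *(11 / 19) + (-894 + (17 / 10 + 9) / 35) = -222868419611 / 249760700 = -892.33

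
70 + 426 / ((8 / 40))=2200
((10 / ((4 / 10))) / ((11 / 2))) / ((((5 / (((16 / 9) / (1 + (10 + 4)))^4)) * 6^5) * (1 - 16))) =-4096 / 2663515861875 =-0.00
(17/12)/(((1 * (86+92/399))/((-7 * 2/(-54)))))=15827/3715848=0.00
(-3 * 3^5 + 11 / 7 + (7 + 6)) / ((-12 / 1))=1667 / 28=59.54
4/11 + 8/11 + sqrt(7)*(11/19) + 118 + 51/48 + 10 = 11*sqrt(7)/19 + 22907/176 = 131.69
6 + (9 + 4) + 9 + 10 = 38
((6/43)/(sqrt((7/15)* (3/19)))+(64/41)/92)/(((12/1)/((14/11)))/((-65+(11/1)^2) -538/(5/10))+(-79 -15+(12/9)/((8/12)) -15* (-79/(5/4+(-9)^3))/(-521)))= -515654540* sqrt(665)/2380075860501 -704308640/3819191497083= -0.01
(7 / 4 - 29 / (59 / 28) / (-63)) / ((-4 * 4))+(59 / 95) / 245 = -95307719 / 790977600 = -0.12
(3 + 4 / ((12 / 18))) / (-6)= -3 / 2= -1.50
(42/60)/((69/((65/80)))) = 91/11040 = 0.01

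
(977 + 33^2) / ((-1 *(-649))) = 2066 / 649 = 3.18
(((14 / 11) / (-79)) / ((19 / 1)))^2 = 196 / 272613121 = 0.00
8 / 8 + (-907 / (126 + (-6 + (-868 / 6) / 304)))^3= -70586456617649161 / 161905358721527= -435.97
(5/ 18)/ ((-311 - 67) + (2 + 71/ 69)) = -115/ 155238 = -0.00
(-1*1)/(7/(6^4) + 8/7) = -9072/10417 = -0.87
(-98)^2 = 9604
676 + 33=709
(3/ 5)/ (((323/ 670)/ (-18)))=-7236/ 323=-22.40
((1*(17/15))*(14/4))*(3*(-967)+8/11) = -3796457/330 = -11504.42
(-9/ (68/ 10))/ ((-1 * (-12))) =-15/ 136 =-0.11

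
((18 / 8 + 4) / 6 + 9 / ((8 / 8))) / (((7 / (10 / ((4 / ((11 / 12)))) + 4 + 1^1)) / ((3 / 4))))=6025 / 768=7.85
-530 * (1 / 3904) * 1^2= -265 / 1952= -0.14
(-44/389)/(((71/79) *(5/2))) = -6952/138095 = -0.05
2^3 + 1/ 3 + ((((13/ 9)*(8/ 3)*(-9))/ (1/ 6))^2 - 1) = 129814/ 3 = 43271.33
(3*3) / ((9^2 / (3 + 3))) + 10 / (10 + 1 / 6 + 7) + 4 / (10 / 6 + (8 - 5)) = 4556 / 2163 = 2.11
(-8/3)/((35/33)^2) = -2904/1225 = -2.37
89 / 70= 1.27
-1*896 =-896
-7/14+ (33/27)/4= -7/36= -0.19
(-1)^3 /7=-1 /7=-0.14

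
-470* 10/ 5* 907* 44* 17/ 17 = -37513520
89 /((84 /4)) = 89 /21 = 4.24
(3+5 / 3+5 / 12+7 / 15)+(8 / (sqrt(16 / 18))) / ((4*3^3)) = sqrt(2) / 18+111 / 20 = 5.63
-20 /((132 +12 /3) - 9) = -20 /127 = -0.16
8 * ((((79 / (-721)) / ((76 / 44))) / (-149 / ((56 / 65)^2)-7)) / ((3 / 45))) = 15572480 / 424980163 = 0.04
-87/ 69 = -29/ 23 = -1.26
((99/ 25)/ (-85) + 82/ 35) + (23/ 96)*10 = 4.69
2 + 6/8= 11/4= 2.75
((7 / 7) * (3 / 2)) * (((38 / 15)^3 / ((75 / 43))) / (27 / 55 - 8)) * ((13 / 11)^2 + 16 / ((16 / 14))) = -81402612 / 2839375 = -28.67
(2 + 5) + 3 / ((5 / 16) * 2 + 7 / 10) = 491 / 53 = 9.26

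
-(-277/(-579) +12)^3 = -377149515625/194104539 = -1943.02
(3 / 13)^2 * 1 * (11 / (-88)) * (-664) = 747 / 169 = 4.42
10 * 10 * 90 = 9000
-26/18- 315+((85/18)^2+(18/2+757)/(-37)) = -3774395/11988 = -314.85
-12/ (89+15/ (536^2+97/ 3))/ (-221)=60846/ 99731723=0.00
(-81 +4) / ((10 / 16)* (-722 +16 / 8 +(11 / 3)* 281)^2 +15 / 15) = -0.00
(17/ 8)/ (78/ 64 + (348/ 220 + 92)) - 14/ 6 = -1156723/ 500547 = -2.31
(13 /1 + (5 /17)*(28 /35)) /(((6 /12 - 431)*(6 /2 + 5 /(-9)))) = -675 /53669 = -0.01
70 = 70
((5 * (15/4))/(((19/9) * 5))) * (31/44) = 4185/3344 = 1.25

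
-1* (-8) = 8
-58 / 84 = -29 / 42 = -0.69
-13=-13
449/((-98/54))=-12123/49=-247.41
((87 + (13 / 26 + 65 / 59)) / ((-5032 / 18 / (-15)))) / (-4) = -83025 / 69856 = -1.19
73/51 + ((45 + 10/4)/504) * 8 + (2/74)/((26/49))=1152020/515151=2.24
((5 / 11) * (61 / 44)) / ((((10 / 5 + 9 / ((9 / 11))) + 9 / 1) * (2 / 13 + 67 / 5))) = 19825 / 9380888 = 0.00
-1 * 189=-189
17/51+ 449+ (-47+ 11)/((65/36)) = 83732/195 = 429.39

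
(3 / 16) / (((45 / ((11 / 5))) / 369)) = 1353 / 400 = 3.38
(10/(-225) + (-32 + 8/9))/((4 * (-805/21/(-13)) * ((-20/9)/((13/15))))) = 118469/115000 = 1.03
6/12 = 1/2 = 0.50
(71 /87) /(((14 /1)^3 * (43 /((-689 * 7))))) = -48919 /1466472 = -0.03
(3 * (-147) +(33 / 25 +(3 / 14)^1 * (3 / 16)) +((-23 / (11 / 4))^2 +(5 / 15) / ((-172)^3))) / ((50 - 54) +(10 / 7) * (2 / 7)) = 836498299678867 / 8127269145600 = 102.92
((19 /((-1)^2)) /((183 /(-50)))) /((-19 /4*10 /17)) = 340 /183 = 1.86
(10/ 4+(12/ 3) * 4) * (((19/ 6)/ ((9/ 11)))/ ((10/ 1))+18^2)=6481253/ 1080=6001.16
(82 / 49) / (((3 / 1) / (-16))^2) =20992 / 441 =47.60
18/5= 3.60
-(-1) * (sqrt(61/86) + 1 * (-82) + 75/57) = -1533/19 + sqrt(5246)/86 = -79.84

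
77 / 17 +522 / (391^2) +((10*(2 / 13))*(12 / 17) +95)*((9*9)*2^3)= 123755206819 / 1987453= 62268.24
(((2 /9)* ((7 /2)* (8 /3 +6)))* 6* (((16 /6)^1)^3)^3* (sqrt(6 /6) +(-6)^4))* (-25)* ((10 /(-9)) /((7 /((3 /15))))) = 452609022361600 /1594323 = 283887908.76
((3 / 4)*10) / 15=1 / 2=0.50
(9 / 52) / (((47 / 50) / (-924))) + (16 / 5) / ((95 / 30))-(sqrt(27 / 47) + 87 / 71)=-702028089 / 4121195-3 * sqrt(141) / 47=-171.10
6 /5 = 1.20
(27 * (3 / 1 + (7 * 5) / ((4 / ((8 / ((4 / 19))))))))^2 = 328225689 / 4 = 82056422.25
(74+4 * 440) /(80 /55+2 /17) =24497 /21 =1166.52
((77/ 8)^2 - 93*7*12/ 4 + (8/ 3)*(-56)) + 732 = -1277.69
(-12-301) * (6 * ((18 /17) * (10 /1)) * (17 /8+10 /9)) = -1093935 /17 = -64349.12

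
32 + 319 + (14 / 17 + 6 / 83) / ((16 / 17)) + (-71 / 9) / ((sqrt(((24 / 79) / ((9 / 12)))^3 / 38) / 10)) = 29212 / 83 - 28045*sqrt(1501) / 576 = -1534.40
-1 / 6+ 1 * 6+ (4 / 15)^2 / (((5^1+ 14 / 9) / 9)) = 52489 / 8850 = 5.93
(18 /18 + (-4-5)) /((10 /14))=-56 /5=-11.20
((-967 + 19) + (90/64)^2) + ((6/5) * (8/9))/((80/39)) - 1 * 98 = -1043.50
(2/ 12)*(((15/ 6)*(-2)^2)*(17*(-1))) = -85/ 3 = -28.33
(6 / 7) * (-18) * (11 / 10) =-594 / 35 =-16.97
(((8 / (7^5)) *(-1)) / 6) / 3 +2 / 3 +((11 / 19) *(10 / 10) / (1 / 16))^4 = 7363.35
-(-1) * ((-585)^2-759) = 341466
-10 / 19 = -0.53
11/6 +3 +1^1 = 35/6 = 5.83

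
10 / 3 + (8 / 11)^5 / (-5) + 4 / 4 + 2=15201541 / 2415765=6.29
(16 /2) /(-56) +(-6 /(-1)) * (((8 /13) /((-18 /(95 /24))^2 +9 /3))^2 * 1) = -2499609366523 /18008123885661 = -0.14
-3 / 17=-0.18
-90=-90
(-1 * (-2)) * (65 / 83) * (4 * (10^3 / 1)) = 520000 / 83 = 6265.06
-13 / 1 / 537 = -13 / 537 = -0.02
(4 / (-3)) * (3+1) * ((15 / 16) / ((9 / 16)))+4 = -44 / 9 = -4.89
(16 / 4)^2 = 16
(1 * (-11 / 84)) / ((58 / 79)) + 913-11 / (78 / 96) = 899.28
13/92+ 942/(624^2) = 214523/1492608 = 0.14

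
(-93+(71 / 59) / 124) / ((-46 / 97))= 196.09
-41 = -41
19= 19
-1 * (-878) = 878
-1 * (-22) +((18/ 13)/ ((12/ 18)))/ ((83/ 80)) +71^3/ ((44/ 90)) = 17378938361/ 23738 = 732114.68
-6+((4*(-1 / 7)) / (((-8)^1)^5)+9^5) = 3385761793 / 57344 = 59043.00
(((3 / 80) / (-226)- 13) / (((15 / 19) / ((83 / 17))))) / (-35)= 370662811 / 161364000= 2.30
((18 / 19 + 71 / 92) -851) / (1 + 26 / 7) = -10391801 / 57684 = -180.15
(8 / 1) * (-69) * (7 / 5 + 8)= -25944 / 5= -5188.80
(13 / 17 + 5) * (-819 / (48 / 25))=-334425 / 136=-2459.01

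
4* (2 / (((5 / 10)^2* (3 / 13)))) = 138.67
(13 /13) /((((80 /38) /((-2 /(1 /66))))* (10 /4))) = -627 /25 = -25.08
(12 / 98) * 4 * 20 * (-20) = -9600 / 49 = -195.92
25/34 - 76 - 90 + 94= -2423/34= -71.26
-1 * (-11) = 11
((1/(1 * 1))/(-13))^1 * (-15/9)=5/39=0.13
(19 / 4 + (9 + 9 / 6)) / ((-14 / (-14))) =61 / 4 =15.25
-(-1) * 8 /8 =1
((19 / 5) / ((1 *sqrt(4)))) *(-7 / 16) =-133 / 160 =-0.83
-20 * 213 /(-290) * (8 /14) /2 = 852 /203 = 4.20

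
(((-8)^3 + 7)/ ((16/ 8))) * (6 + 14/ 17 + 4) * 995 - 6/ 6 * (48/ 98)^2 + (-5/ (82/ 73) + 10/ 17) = -9101415763729/ 3346994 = -2719280.57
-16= -16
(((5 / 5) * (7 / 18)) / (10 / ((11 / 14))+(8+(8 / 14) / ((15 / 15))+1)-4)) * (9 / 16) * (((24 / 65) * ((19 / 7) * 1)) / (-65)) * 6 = -13167 / 11906050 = -0.00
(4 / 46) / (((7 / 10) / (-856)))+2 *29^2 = 253682 / 161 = 1575.66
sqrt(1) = 1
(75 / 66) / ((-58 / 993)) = -24825 / 1276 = -19.46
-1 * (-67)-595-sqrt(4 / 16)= -1057 / 2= -528.50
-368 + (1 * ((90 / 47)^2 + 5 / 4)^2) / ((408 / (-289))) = -721644437897 / 1873797504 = -385.12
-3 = -3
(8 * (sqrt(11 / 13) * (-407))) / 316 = -9.48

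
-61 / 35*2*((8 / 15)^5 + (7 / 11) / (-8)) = 148354501 / 1169437500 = 0.13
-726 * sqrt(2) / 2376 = -0.43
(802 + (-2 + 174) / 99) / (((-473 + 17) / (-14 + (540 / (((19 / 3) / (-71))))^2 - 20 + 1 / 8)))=-4210713323105665 / 65187936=-64593444.45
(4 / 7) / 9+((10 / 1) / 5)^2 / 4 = 67 / 63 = 1.06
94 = 94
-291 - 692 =-983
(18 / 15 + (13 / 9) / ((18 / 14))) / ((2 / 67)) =63047 / 810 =77.84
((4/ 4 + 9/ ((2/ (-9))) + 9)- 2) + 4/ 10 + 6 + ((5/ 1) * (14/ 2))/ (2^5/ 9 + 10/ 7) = -14976/ 785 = -19.08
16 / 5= 3.20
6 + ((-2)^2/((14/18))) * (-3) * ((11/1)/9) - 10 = -160/7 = -22.86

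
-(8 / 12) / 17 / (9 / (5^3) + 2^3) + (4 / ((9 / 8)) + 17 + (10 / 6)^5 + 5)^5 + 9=1215938881001535580146136 / 14533541517775779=83664320.88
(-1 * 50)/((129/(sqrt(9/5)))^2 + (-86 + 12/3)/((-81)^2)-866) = -328050/54974537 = -0.01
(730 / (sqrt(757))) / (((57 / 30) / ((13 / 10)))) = 9490 * sqrt(757) / 14383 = 18.15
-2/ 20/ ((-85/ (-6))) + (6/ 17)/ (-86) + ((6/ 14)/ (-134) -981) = -989205831/ 1008350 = -981.01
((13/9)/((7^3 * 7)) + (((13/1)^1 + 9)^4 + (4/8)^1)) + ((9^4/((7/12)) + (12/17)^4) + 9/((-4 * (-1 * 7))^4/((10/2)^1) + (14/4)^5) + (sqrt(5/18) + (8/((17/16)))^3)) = sqrt(10)/6 + 7303233495623301377/29696266225206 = 245931.56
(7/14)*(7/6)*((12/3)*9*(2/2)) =21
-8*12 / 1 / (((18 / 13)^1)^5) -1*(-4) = -14.86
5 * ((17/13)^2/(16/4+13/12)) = 17340/10309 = 1.68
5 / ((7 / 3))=15 / 7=2.14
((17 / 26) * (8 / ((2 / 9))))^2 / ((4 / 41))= 959769 / 169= 5679.11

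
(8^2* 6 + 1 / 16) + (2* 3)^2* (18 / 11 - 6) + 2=40299 / 176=228.97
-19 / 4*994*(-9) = 84987 / 2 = 42493.50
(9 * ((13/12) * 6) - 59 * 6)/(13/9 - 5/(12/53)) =10638/743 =14.32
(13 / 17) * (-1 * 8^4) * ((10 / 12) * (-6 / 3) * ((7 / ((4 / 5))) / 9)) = 2329600 / 459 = 5075.38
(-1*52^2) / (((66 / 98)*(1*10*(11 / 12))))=-264992 / 605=-438.00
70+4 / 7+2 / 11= 5448 / 77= 70.75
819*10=8190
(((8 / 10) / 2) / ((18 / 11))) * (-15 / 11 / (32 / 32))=-1 / 3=-0.33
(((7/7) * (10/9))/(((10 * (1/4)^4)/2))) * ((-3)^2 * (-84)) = -43008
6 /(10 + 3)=0.46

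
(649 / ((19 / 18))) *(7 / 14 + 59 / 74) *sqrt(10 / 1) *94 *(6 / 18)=17569728 *sqrt(10) / 703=79033.23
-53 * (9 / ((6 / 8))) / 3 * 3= -636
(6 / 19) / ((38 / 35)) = 105 / 361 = 0.29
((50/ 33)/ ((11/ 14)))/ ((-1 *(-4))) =175/ 363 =0.48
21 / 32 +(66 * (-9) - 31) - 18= -642.34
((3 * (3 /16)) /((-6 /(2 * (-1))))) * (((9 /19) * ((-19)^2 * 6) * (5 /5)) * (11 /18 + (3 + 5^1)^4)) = 12609369 /16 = 788085.56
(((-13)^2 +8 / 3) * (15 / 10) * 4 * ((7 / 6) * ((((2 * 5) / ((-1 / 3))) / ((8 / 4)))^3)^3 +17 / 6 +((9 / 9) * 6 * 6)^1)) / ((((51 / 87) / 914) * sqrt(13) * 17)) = -3673421756174881280 * sqrt(13) / 11271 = -1175114053614897.59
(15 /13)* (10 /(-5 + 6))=150 /13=11.54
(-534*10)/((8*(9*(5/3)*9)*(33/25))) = -2225/594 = -3.75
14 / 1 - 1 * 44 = -30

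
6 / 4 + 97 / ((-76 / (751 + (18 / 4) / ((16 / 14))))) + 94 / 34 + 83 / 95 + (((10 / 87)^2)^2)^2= -325127305632160780977371 / 339239583707580826560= -958.40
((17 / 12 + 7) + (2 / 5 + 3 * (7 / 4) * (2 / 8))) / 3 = 2431 / 720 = 3.38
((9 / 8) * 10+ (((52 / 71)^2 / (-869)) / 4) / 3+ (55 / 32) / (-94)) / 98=443996618887 / 3874018017408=0.11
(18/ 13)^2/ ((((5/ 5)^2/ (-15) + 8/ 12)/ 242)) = 130680/ 169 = 773.25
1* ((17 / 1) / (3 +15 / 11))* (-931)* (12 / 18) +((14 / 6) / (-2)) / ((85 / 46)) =-14802109 / 6120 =-2418.65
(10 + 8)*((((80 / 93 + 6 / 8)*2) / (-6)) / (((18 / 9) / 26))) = -7787 / 62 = -125.60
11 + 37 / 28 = 345 / 28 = 12.32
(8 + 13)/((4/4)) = 21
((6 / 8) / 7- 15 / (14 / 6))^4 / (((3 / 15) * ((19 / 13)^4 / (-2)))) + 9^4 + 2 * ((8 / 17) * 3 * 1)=2086335471274395 / 680871968896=3064.21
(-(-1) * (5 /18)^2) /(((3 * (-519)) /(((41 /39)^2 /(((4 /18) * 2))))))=-42025 /341020368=-0.00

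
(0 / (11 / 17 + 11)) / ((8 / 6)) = 0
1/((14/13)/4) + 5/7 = 31/7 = 4.43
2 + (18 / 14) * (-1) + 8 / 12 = 29 / 21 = 1.38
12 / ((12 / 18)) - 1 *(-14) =32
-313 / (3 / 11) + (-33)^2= -176 / 3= -58.67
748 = 748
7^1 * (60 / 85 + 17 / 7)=21.94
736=736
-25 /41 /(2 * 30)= -0.01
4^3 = 64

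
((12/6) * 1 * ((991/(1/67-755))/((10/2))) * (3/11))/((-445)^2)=-0.00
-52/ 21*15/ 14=-130/ 49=-2.65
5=5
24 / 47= 0.51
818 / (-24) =-409 / 12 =-34.08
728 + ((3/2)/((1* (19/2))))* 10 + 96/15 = 69918/95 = 735.98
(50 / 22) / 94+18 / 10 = 9431 / 5170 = 1.82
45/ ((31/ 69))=3105/ 31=100.16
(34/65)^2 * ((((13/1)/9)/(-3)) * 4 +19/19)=-1156/4563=-0.25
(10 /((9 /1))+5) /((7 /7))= 55 /9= 6.11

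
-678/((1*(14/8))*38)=-1356/133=-10.20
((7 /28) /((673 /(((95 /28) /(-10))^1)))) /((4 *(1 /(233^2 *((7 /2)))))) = -1031491 /172288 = -5.99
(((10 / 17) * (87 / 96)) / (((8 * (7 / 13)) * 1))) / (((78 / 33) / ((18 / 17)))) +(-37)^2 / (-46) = -176917003 / 5955712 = -29.71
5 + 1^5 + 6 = 12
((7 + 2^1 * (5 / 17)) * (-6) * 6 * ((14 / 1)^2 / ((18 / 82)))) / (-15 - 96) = 2197.44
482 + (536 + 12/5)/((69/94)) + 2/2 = 419683/345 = 1216.47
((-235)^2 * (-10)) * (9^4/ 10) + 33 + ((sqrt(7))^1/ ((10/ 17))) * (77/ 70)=-362331192 + 187 * sqrt(7)/ 100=-362331187.05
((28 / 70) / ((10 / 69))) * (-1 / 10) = -69 / 250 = -0.28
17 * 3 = 51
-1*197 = -197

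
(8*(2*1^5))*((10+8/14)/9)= 1184/63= 18.79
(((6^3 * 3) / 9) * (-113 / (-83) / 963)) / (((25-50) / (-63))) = 56952 / 222025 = 0.26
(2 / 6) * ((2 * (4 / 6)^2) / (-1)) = -8 / 27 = -0.30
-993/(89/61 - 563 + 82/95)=5754435/3249128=1.77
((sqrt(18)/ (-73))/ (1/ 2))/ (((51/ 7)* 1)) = -14* sqrt(2)/ 1241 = -0.02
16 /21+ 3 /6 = 53 /42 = 1.26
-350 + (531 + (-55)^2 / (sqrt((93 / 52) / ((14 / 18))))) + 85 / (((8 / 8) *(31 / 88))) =13091 / 31 + 6050 *sqrt(8463) / 279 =2417.15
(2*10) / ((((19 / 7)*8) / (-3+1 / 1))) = -35 / 19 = -1.84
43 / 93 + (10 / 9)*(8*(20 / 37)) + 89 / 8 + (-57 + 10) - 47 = -6409165 / 82584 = -77.61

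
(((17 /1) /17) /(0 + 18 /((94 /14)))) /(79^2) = 47 /786366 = 0.00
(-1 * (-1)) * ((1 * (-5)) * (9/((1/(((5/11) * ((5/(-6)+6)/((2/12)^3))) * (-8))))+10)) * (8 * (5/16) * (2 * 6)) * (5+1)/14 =2347305.19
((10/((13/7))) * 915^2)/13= 58605750/169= 346779.59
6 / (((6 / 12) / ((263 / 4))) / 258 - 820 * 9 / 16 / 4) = -3256992 / 62595299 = -0.05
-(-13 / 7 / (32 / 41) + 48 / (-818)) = 223373 / 91616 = 2.44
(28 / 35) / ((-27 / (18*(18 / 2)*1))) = -24 / 5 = -4.80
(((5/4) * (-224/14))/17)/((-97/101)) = 2020/1649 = 1.22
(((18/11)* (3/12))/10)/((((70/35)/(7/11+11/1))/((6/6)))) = 144/605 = 0.24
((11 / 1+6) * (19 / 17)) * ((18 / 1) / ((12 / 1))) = 57 / 2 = 28.50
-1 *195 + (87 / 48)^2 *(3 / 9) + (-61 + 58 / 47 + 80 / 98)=-447224905 / 1768704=-252.85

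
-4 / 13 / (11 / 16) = -64 / 143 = -0.45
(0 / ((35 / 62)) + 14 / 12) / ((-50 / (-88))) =154 / 75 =2.05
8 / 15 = 0.53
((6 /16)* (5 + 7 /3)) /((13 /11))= 121 /52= 2.33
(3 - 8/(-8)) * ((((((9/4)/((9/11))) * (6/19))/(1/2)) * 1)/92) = 33/437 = 0.08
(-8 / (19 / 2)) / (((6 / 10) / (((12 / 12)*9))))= -240 / 19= -12.63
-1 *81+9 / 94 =-7605 / 94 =-80.90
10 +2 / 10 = 51 / 5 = 10.20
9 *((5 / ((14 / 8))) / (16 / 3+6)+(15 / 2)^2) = 242055 / 476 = 508.52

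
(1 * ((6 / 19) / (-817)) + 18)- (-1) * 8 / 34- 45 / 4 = 7373017 / 1055564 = 6.98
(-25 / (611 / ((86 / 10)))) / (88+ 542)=-43 / 76986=-0.00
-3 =-3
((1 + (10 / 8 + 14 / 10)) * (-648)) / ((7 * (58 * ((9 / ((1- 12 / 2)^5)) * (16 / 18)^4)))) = 2694110625 / 831488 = 3240.11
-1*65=-65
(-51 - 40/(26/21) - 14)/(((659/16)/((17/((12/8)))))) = -688160/25701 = -26.78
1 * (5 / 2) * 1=5 / 2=2.50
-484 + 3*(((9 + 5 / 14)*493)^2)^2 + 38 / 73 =3809929808170543091995 / 2804368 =1358569848240510.19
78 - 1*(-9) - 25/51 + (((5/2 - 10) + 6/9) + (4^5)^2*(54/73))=775738.64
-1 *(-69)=69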